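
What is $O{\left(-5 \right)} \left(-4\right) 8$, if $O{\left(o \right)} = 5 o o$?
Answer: $-4000$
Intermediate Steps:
$O{\left(o \right)} = 5 o^{2}$
$O{\left(-5 \right)} \left(-4\right) 8 = 5 \left(-5\right)^{2} \left(-4\right) 8 = 5 \cdot 25 \left(-4\right) 8 = 125 \left(-4\right) 8 = \left(-500\right) 8 = -4000$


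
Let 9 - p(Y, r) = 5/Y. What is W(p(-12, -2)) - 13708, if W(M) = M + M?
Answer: -82135/6 ≈ -13689.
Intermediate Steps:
p(Y, r) = 9 - 5/Y
W(M) = 2*M
W(p(-12, -2)) - 13708 = 2*(9 - 5/(-12)) - 13708 = 2*(9 - 5*(-1/12)) - 13708 = 2*(9 + 5/12) - 13708 = 2*(113/12) - 13708 = 113/6 - 13708 = -82135/6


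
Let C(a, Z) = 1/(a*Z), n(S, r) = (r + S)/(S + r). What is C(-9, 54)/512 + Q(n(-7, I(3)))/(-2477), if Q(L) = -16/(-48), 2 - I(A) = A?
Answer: -85421/616356864 ≈ -0.00013859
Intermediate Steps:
I(A) = 2 - A
n(S, r) = 1 (n(S, r) = (S + r)/(S + r) = 1)
C(a, Z) = 1/(Z*a)
Q(L) = ⅓ (Q(L) = -16*(-1/48) = ⅓)
C(-9, 54)/512 + Q(n(-7, I(3)))/(-2477) = (1/(54*(-9)))/512 + (⅓)/(-2477) = ((1/54)*(-⅑))*(1/512) + (⅓)*(-1/2477) = -1/486*1/512 - 1/7431 = -1/248832 - 1/7431 = -85421/616356864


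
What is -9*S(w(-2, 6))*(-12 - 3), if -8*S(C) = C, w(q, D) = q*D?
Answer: 405/2 ≈ 202.50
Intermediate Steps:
w(q, D) = D*q
S(C) = -C/8
-9*S(w(-2, 6))*(-12 - 3) = -9*(-3*(-2)/4)*(-12 - 3) = -9*(-⅛*(-12))*(-15) = -27*(-15)/2 = -9*(-45/2) = 405/2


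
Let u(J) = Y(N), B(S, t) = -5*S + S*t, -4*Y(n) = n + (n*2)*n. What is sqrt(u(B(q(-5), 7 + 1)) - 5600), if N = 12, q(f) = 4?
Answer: 5*I*sqrt(227) ≈ 75.333*I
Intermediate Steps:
Y(n) = -n**2/2 - n/4 (Y(n) = -(n + (n*2)*n)/4 = -(n + (2*n)*n)/4 = -(n + 2*n**2)/4 = -n**2/2 - n/4)
u(J) = -75 (u(J) = -1/4*12*(1 + 2*12) = -1/4*12*(1 + 24) = -1/4*12*25 = -75)
sqrt(u(B(q(-5), 7 + 1)) - 5600) = sqrt(-75 - 5600) = sqrt(-5675) = 5*I*sqrt(227)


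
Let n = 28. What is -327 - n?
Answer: -355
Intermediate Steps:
-327 - n = -327 - 1*28 = -327 - 28 = -355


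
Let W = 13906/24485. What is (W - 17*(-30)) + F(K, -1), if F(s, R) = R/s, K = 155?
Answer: 387534039/759035 ≈ 510.56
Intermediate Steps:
W = 13906/24485 (W = 13906*(1/24485) = 13906/24485 ≈ 0.56794)
(W - 17*(-30)) + F(K, -1) = (13906/24485 - 17*(-30)) - 1/155 = (13906/24485 + 510) - 1*1/155 = 12501256/24485 - 1/155 = 387534039/759035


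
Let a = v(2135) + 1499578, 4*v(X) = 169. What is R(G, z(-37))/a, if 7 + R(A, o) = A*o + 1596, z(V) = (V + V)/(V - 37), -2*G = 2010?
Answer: 2336/5998481 ≈ 0.00038943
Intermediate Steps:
G = -1005 (G = -1/2*2010 = -1005)
v(X) = 169/4 (v(X) = (1/4)*169 = 169/4)
z(V) = 2*V/(-37 + V) (z(V) = (2*V)/(-37 + V) = 2*V/(-37 + V))
R(A, o) = 1589 + A*o (R(A, o) = -7 + (A*o + 1596) = -7 + (1596 + A*o) = 1589 + A*o)
a = 5998481/4 (a = 169/4 + 1499578 = 5998481/4 ≈ 1.4996e+6)
R(G, z(-37))/a = (1589 - 2010*(-37)/(-37 - 37))/(5998481/4) = (1589 - 2010*(-37)/(-74))*(4/5998481) = (1589 - 2010*(-37)*(-1)/74)*(4/5998481) = (1589 - 1005*1)*(4/5998481) = (1589 - 1005)*(4/5998481) = 584*(4/5998481) = 2336/5998481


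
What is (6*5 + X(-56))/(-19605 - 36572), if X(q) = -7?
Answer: -23/56177 ≈ -0.00040942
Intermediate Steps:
(6*5 + X(-56))/(-19605 - 36572) = (6*5 - 7)/(-19605 - 36572) = (30 - 7)/(-56177) = 23*(-1/56177) = -23/56177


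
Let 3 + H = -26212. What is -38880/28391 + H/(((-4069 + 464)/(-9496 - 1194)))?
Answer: -227325347350/2924273 ≈ -77737.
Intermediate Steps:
H = -26215 (H = -3 - 26212 = -26215)
-38880/28391 + H/(((-4069 + 464)/(-9496 - 1194))) = -38880/28391 - 26215*(-9496 - 1194)/(-4069 + 464) = -38880*1/28391 - 26215/((-3605/(-10690))) = -38880/28391 - 26215/((-3605*(-1/10690))) = -38880/28391 - 26215/721/2138 = -38880/28391 - 26215*2138/721 = -38880/28391 - 8006810/103 = -227325347350/2924273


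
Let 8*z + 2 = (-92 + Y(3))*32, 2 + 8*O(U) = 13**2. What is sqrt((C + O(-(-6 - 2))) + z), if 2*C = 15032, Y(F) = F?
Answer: sqrt(114890)/4 ≈ 84.739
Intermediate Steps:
O(U) = 167/8 (O(U) = -1/4 + (1/8)*13**2 = -1/4 + (1/8)*169 = -1/4 + 169/8 = 167/8)
C = 7516 (C = (1/2)*15032 = 7516)
z = -1425/4 (z = -1/4 + ((-92 + 3)*32)/8 = -1/4 + (-89*32)/8 = -1/4 + (1/8)*(-2848) = -1/4 - 356 = -1425/4 ≈ -356.25)
sqrt((C + O(-(-6 - 2))) + z) = sqrt((7516 + 167/8) - 1425/4) = sqrt(60295/8 - 1425/4) = sqrt(57445/8) = sqrt(114890)/4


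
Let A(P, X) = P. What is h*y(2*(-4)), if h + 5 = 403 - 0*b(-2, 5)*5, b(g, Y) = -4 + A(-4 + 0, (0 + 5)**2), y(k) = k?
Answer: -3184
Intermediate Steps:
b(g, Y) = -8 (b(g, Y) = -4 + (-4 + 0) = -4 - 4 = -8)
h = 398 (h = -5 + (403 - 0*(-8)*5) = -5 + (403 - 0*5) = -5 + (403 - 1*0) = -5 + (403 + 0) = -5 + 403 = 398)
h*y(2*(-4)) = 398*(2*(-4)) = 398*(-8) = -3184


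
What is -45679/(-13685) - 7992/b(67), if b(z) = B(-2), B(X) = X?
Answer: 3219467/805 ≈ 3999.3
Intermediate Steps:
b(z) = -2
-45679/(-13685) - 7992/b(67) = -45679/(-13685) - 7992/(-2) = -45679*(-1/13685) - 7992*(-½) = 2687/805 + 3996 = 3219467/805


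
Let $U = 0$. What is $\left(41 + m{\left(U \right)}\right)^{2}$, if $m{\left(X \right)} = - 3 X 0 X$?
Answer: $1681$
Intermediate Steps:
$m{\left(X \right)} = 0$ ($m{\left(X \right)} = 0 X = 0$)
$\left(41 + m{\left(U \right)}\right)^{2} = \left(41 + 0\right)^{2} = 41^{2} = 1681$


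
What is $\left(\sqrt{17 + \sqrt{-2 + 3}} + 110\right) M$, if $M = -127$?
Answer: $-13970 - 381 \sqrt{2} \approx -14509.0$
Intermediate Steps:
$\left(\sqrt{17 + \sqrt{-2 + 3}} + 110\right) M = \left(\sqrt{17 + \sqrt{-2 + 3}} + 110\right) \left(-127\right) = \left(\sqrt{17 + \sqrt{1}} + 110\right) \left(-127\right) = \left(\sqrt{17 + 1} + 110\right) \left(-127\right) = \left(\sqrt{18} + 110\right) \left(-127\right) = \left(3 \sqrt{2} + 110\right) \left(-127\right) = \left(110 + 3 \sqrt{2}\right) \left(-127\right) = -13970 - 381 \sqrt{2}$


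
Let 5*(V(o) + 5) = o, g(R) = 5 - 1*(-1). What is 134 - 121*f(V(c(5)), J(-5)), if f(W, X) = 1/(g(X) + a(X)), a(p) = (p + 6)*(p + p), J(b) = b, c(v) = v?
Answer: 657/4 ≈ 164.25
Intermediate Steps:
g(R) = 6 (g(R) = 5 + 1 = 6)
a(p) = 2*p*(6 + p) (a(p) = (6 + p)*(2*p) = 2*p*(6 + p))
V(o) = -5 + o/5
f(W, X) = 1/(6 + 2*X*(6 + X))
134 - 121*f(V(c(5)), J(-5)) = 134 - 121/(2*(3 - 5*(6 - 5))) = 134 - 121/(2*(3 - 5*1)) = 134 - 121/(2*(3 - 5)) = 134 - 121/(2*(-2)) = 134 - 121*(-1)/(2*2) = 134 - 121*(-¼) = 134 + 121/4 = 657/4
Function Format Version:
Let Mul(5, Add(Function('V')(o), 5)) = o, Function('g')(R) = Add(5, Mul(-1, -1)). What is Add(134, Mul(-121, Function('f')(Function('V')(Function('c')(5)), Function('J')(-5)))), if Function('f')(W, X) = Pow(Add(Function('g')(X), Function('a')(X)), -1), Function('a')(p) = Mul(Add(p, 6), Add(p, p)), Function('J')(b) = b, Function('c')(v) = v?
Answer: Rational(657, 4) ≈ 164.25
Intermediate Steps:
Function('g')(R) = 6 (Function('g')(R) = Add(5, 1) = 6)
Function('a')(p) = Mul(2, p, Add(6, p)) (Function('a')(p) = Mul(Add(6, p), Mul(2, p)) = Mul(2, p, Add(6, p)))
Function('V')(o) = Add(-5, Mul(Rational(1, 5), o))
Function('f')(W, X) = Pow(Add(6, Mul(2, X, Add(6, X))), -1)
Add(134, Mul(-121, Function('f')(Function('V')(Function('c')(5)), Function('J')(-5)))) = Add(134, Mul(-121, Mul(Rational(1, 2), Pow(Add(3, Mul(-5, Add(6, -5))), -1)))) = Add(134, Mul(-121, Mul(Rational(1, 2), Pow(Add(3, Mul(-5, 1)), -1)))) = Add(134, Mul(-121, Mul(Rational(1, 2), Pow(Add(3, -5), -1)))) = Add(134, Mul(-121, Mul(Rational(1, 2), Pow(-2, -1)))) = Add(134, Mul(-121, Mul(Rational(1, 2), Rational(-1, 2)))) = Add(134, Mul(-121, Rational(-1, 4))) = Add(134, Rational(121, 4)) = Rational(657, 4)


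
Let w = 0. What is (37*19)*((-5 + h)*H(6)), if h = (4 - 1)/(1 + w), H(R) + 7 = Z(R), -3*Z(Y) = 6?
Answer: 12654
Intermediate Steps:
Z(Y) = -2 (Z(Y) = -⅓*6 = -2)
H(R) = -9 (H(R) = -7 - 2 = -9)
h = 3 (h = (4 - 1)/(1 + 0) = 3/1 = 3*1 = 3)
(37*19)*((-5 + h)*H(6)) = (37*19)*((-5 + 3)*(-9)) = 703*(-2*(-9)) = 703*18 = 12654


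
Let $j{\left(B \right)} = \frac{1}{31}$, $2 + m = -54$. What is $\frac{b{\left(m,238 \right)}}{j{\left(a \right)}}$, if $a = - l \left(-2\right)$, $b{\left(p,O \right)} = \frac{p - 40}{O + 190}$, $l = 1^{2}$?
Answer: $- \frac{744}{107} \approx -6.9533$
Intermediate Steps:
$m = -56$ ($m = -2 - 54 = -56$)
$l = 1$
$b{\left(p,O \right)} = \frac{-40 + p}{190 + O}$
$a = 2$ ($a = \left(-1\right) 1 \left(-2\right) = \left(-1\right) \left(-2\right) = 2$)
$j{\left(B \right)} = \frac{1}{31}$
$\frac{b{\left(m,238 \right)}}{j{\left(a \right)}} = \frac{-40 - 56}{190 + 238} \frac{1}{\frac{1}{31}} = \frac{1}{428} \left(-96\right) 31 = \left(- \frac{24}{107}\right) 31 = - \frac{744}{107}$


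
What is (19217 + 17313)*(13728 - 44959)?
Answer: -1140868430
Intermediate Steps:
(19217 + 17313)*(13728 - 44959) = 36530*(-31231) = -1140868430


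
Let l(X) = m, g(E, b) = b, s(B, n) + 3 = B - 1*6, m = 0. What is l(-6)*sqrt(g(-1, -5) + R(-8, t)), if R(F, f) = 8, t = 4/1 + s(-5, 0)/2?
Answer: 0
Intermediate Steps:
s(B, n) = -9 + B (s(B, n) = -3 + (B - 1*6) = -3 + (B - 6) = -3 + (-6 + B) = -9 + B)
t = -3 (t = 4/1 + (-9 - 5)/2 = 4*1 - 14*1/2 = 4 - 7 = -3)
l(X) = 0
l(-6)*sqrt(g(-1, -5) + R(-8, t)) = 0*sqrt(-5 + 8) = 0*sqrt(3) = 0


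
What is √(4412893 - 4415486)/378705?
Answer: I*√2593/378705 ≈ 0.00013446*I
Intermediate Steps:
√(4412893 - 4415486)/378705 = √(-2593)*(1/378705) = (I*√2593)*(1/378705) = I*√2593/378705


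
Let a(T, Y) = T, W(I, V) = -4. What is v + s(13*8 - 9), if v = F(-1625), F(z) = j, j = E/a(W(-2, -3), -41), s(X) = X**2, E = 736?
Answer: 8841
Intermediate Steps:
j = -184 (j = 736/(-4) = 736*(-1/4) = -184)
F(z) = -184
v = -184
v + s(13*8 - 9) = -184 + (13*8 - 9)**2 = -184 + (104 - 9)**2 = -184 + 95**2 = -184 + 9025 = 8841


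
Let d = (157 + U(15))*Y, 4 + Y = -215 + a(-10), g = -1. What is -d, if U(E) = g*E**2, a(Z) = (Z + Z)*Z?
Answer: -1292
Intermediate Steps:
a(Z) = 2*Z**2 (a(Z) = (2*Z)*Z = 2*Z**2)
Y = -19 (Y = -4 + (-215 + 2*(-10)**2) = -4 + (-215 + 2*100) = -4 + (-215 + 200) = -4 - 15 = -19)
U(E) = -E**2
d = 1292 (d = (157 - 1*15**2)*(-19) = (157 - 1*225)*(-19) = (157 - 225)*(-19) = -68*(-19) = 1292)
-d = -1*1292 = -1292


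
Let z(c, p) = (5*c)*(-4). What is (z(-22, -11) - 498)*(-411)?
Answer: 23838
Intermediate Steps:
z(c, p) = -20*c
(z(-22, -11) - 498)*(-411) = (-20*(-22) - 498)*(-411) = (440 - 498)*(-411) = -58*(-411) = 23838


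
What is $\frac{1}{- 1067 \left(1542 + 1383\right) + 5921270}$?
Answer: $\frac{1}{2800295} \approx 3.5711 \cdot 10^{-7}$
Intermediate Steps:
$\frac{1}{- 1067 \left(1542 + 1383\right) + 5921270} = \frac{1}{\left(-1067\right) 2925 + 5921270} = \frac{1}{-3120975 + 5921270} = \frac{1}{2800295}$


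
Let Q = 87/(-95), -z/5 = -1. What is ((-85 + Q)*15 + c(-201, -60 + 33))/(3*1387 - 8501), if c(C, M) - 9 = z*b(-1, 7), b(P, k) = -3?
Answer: 1230/4123 ≈ 0.29833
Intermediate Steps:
z = 5 (z = -5*(-1) = 5)
c(C, M) = -6 (c(C, M) = 9 + 5*(-3) = 9 - 15 = -6)
Q = -87/95 (Q = 87*(-1/95) = -87/95 ≈ -0.91579)
((-85 + Q)*15 + c(-201, -60 + 33))/(3*1387 - 8501) = ((-85 - 87/95)*15 - 6)/(3*1387 - 8501) = (-8162/95*15 - 6)/(4161 - 8501) = (-24486/19 - 6)/(-4340) = -24600/19*(-1/4340) = 1230/4123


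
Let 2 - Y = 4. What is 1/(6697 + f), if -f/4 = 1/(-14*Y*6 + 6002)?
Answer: 3085/20660243 ≈ 0.00014932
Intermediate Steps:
Y = -2 (Y = 2 - 1*4 = 2 - 4 = -2)
f = -2/3085 (f = -4/(-14*(-2)*6 + 6002) = -4/(28*6 + 6002) = -4/(168 + 6002) = -4/6170 = -4*1/6170 = -2/3085 ≈ -0.00064830)
1/(6697 + f) = 1/(6697 - 2/3085) = 1/(20660243/3085) = 3085/20660243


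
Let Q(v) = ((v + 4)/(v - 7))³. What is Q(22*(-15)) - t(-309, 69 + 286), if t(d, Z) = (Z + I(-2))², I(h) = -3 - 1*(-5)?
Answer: -4877789451121/38272753 ≈ -1.2745e+5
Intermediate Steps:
I(h) = 2 (I(h) = -3 + 5 = 2)
Q(v) = (4 + v)³/(-7 + v)³ (Q(v) = ((4 + v)/(-7 + v))³ = (4 + v)³/(-7 + v)³)
t(d, Z) = (2 + Z)² (t(d, Z) = (Z + 2)² = (2 + Z)²)
Q(22*(-15)) - t(-309, 69 + 286) = (4 + 22*(-15))³/(-7 + 22*(-15))³ - (2 + (69 + 286))² = (4 - 330)³/(-7 - 330)³ - (2 + 355)² = (-326)³/(-337)³ - 1*357² = -1/38272753*(-34645976) - 1*127449 = 34645976/38272753 - 127449 = -4877789451121/38272753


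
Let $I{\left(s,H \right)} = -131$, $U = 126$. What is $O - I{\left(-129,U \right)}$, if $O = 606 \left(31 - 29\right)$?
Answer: $1343$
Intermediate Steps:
$O = 1212$ ($O = 606 \cdot 2 = 1212$)
$O - I{\left(-129,U \right)} = 1212 - -131 = 1212 + 131 = 1343$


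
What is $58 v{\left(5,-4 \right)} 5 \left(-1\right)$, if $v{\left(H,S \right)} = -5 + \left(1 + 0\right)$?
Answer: $1160$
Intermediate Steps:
$v{\left(H,S \right)} = -4$ ($v{\left(H,S \right)} = -5 + 1 = -4$)
$58 v{\left(5,-4 \right)} 5 \left(-1\right) = 58 \left(-4\right) 5 \left(-1\right) = 58 \left(\left(-20\right) \left(-1\right)\right) = 58 \cdot 20 = 1160$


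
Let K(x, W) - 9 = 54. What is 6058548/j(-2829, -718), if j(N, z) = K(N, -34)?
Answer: 673172/7 ≈ 96167.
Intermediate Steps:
K(x, W) = 63 (K(x, W) = 9 + 54 = 63)
j(N, z) = 63
6058548/j(-2829, -718) = 6058548/63 = 6058548*(1/63) = 673172/7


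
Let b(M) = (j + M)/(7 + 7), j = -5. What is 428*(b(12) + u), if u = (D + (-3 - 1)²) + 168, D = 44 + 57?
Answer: 122194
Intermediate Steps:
D = 101
b(M) = -5/14 + M/14 (b(M) = (-5 + M)/(7 + 7) = (-5 + M)/14 = (-5 + M)*(1/14) = -5/14 + M/14)
u = 285 (u = (101 + (-3 - 1)²) + 168 = (101 + (-4)²) + 168 = (101 + 16) + 168 = 117 + 168 = 285)
428*(b(12) + u) = 428*((-5/14 + (1/14)*12) + 285) = 428*((-5/14 + 6/7) + 285) = 428*(½ + 285) = 428*(571/2) = 122194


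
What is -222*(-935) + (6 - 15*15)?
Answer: 207351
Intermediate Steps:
-222*(-935) + (6 - 15*15) = 207570 + (6 - 225) = 207570 - 219 = 207351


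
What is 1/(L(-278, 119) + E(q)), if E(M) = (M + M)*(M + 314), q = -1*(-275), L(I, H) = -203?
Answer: 1/323747 ≈ 3.0888e-6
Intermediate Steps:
q = 275
E(M) = 2*M*(314 + M) (E(M) = (2*M)*(314 + M) = 2*M*(314 + M))
1/(L(-278, 119) + E(q)) = 1/(-203 + 2*275*(314 + 275)) = 1/(-203 + 2*275*589) = 1/(-203 + 323950) = 1/323747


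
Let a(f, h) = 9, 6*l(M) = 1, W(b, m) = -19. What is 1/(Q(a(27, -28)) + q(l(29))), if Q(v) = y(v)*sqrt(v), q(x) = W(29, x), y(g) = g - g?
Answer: -1/19 ≈ -0.052632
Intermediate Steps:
l(M) = 1/6 (l(M) = (1/6)*1 = 1/6)
y(g) = 0
q(x) = -19
Q(v) = 0 (Q(v) = 0*sqrt(v) = 0)
1/(Q(a(27, -28)) + q(l(29))) = 1/(0 - 19) = 1/(-19) = -1/19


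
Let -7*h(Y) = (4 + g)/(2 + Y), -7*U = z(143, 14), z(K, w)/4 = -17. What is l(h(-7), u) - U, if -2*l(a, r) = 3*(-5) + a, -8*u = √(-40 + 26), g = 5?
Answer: -82/35 ≈ -2.3429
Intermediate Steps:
z(K, w) = -68 (z(K, w) = 4*(-17) = -68)
U = 68/7 (U = -⅐*(-68) = 68/7 ≈ 9.7143)
u = -I*√14/8 (u = -√(-40 + 26)/8 = -I*√14/8 ≈ -0.46771*I)
h(Y) = -9/(7*(2 + Y)) (h(Y) = -(4 + 5)/(7*(2 + Y)) = -9/(7*(2 + Y)))
l(a, r) = 15/2 - a/2 (l(a, r) = -(3*(-5) + a)/2 = -(-15 + a)/2 = 15/2 - a/2)
l(h(-7), u) - U = (15/2 - (-9)/(2*(14 + 7*(-7)))) - 1*68/7 = (15/2 - (-9)/(2*(14 - 49))) - 68/7 = (15/2 - (-9)/(2*(-35))) - 68/7 = (15/2 - (-9)*(-1)/(2*35)) - 68/7 = (15/2 - ½*9/35) - 68/7 = (15/2 - 9/70) - 68/7 = 258/35 - 68/7 = -82/35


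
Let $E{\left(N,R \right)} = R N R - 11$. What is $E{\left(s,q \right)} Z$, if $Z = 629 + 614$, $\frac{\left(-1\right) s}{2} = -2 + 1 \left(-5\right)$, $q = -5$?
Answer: $421377$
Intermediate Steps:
$s = 14$ ($s = - 2 \left(-2 + 1 \left(-5\right)\right) = - 2 \left(-2 - 5\right) = \left(-2\right) \left(-7\right) = 14$)
$E{\left(N,R \right)} = -11 + N R^{2}$ ($E{\left(N,R \right)} = N R R - 11 = N R^{2} - 11 = -11 + N R^{2}$)
$Z = 1243$
$E{\left(s,q \right)} Z = \left(-11 + 14 \left(-5\right)^{2}\right) 1243 = \left(-11 + 14 \cdot 25\right) 1243 = \left(-11 + 350\right) 1243 = 339 \cdot 1243 = 421377$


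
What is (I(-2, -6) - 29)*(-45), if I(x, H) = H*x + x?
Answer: 855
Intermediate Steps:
I(x, H) = x + H*x
(I(-2, -6) - 29)*(-45) = (-2*(1 - 6) - 29)*(-45) = (-2*(-5) - 29)*(-45) = (10 - 29)*(-45) = -19*(-45) = 855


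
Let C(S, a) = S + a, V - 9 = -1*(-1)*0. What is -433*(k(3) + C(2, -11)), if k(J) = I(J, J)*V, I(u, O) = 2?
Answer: -3897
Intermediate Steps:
V = 9 (V = 9 - 1*(-1)*0 = 9 + 1*0 = 9 + 0 = 9)
k(J) = 18 (k(J) = 2*9 = 18)
-433*(k(3) + C(2, -11)) = -433*(18 + (2 - 11)) = -433*(18 - 9) = -433*9 = -3897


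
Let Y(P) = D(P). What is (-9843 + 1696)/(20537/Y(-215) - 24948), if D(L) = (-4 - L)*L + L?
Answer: 371340260/1137150377 ≈ 0.32655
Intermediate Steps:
D(L) = L + L*(-4 - L) (D(L) = L*(-4 - L) + L = L + L*(-4 - L))
Y(P) = -P*(3 + P)
(-9843 + 1696)/(20537/Y(-215) - 24948) = (-9843 + 1696)/(20537/((-1*(-215)*(3 - 215))) - 24948) = -8147/(20537/((-1*(-215)*(-212))) - 24948) = -8147/(20537/(-45580) - 24948) = -8147/(20537*(-1/45580) - 24948) = -8147/(-20537/45580 - 24948) = -8147/(-1137150377/45580) = -8147*(-45580/1137150377) = 371340260/1137150377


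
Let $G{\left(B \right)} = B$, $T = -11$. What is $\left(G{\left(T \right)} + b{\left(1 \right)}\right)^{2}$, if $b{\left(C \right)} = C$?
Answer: $100$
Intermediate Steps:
$\left(G{\left(T \right)} + b{\left(1 \right)}\right)^{2} = \left(-11 + 1\right)^{2} = \left(-10\right)^{2} = 100$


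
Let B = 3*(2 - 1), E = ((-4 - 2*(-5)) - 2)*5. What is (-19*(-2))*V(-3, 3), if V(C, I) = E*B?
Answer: 2280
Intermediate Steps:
E = 20 (E = ((-4 + 10) - 2)*5 = (6 - 2)*5 = 4*5 = 20)
B = 3 (B = 3*1 = 3)
V(C, I) = 60 (V(C, I) = 20*3 = 60)
(-19*(-2))*V(-3, 3) = -19*(-2)*60 = 38*60 = 2280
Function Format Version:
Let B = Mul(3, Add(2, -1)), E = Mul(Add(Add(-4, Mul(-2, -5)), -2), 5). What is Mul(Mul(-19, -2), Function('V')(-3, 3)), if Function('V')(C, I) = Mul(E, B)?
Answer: 2280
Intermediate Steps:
E = 20 (E = Mul(Add(Add(-4, 10), -2), 5) = Mul(Add(6, -2), 5) = Mul(4, 5) = 20)
B = 3 (B = Mul(3, 1) = 3)
Function('V')(C, I) = 60 (Function('V')(C, I) = Mul(20, 3) = 60)
Mul(Mul(-19, -2), Function('V')(-3, 3)) = Mul(Mul(-19, -2), 60) = Mul(38, 60) = 2280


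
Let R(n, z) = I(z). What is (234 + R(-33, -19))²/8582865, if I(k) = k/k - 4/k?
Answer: 19971961/3098414265 ≈ 0.0064459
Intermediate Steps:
I(k) = 1 - 4/k
R(n, z) = (-4 + z)/z
(234 + R(-33, -19))²/8582865 = (234 + (-4 - 19)/(-19))²/8582865 = (234 - 1/19*(-23))²*(1/8582865) = (234 + 23/19)²*(1/8582865) = (4469/19)²*(1/8582865) = (19971961/361)*(1/8582865) = 19971961/3098414265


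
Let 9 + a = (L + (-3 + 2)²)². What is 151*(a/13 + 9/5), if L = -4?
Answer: 1359/5 ≈ 271.80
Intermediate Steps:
a = 0 (a = -9 + (-4 + (-3 + 2)²)² = -9 + (-4 + (-1)²)² = -9 + (-4 + 1)² = -9 + (-3)² = -9 + 9 = 0)
151*(a/13 + 9/5) = 151*(0/13 + 9/5) = 151*(0*(1/13) + 9*(⅕)) = 151*(0 + 9/5) = 151*(9/5) = 1359/5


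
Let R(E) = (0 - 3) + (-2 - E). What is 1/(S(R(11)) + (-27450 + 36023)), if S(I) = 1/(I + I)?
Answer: 32/274335 ≈ 0.00011665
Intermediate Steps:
R(E) = -5 - E (R(E) = -3 + (-2 - E) = -5 - E)
S(I) = 1/(2*I)
1/(S(R(11)) + (-27450 + 36023)) = 1/(1/(2*(-5 - 1*11)) + (-27450 + 36023)) = 1/(1/(2*(-5 - 11)) + 8573) = 1/((1/2)/(-16) + 8573) = 1/((1/2)*(-1/16) + 8573) = 1/(-1/32 + 8573) = 1/(274335/32) = 32/274335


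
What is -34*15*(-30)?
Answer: 15300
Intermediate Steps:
-34*15*(-30) = -510*(-30) = 15300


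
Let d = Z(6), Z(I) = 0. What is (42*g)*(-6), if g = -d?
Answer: 0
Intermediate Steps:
d = 0
g = 0 (g = -1*0 = 0)
(42*g)*(-6) = (42*0)*(-6) = 0*(-6) = 0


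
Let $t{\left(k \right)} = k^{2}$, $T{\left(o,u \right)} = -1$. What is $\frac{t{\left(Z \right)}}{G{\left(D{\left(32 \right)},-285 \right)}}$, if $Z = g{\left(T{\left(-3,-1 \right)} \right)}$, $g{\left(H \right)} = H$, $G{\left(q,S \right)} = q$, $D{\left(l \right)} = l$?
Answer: $\frac{1}{32} \approx 0.03125$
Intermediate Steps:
$Z = -1$
$\frac{t{\left(Z \right)}}{G{\left(D{\left(32 \right)},-285 \right)}} = \frac{\left(-1\right)^{2}}{32} = 1 \cdot \frac{1}{32} = \frac{1}{32}$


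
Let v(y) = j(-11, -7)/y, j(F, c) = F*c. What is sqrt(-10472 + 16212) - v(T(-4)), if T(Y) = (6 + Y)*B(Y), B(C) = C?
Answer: 77/8 + 2*sqrt(1435) ≈ 85.388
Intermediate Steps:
T(Y) = Y*(6 + Y) (T(Y) = (6 + Y)*Y = Y*(6 + Y))
v(y) = 77/y (v(y) = (-11*(-7))/y = 77/y)
sqrt(-10472 + 16212) - v(T(-4)) = sqrt(-10472 + 16212) - 77/((-4*(6 - 4))) = sqrt(5740) - 77/((-4*2)) = 2*sqrt(1435) - 77/(-8) = 2*sqrt(1435) - 77*(-1)/8 = 2*sqrt(1435) - 1*(-77/8) = 2*sqrt(1435) + 77/8 = 77/8 + 2*sqrt(1435)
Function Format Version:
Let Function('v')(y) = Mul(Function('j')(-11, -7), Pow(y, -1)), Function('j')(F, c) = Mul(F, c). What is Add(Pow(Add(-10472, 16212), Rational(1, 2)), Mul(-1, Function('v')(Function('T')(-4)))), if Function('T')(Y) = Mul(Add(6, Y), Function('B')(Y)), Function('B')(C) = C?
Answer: Add(Rational(77, 8), Mul(2, Pow(1435, Rational(1, 2)))) ≈ 85.388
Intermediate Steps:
Function('T')(Y) = Mul(Y, Add(6, Y)) (Function('T')(Y) = Mul(Add(6, Y), Y) = Mul(Y, Add(6, Y)))
Function('v')(y) = Mul(77, Pow(y, -1)) (Function('v')(y) = Mul(Mul(-11, -7), Pow(y, -1)) = Mul(77, Pow(y, -1)))
Add(Pow(Add(-10472, 16212), Rational(1, 2)), Mul(-1, Function('v')(Function('T')(-4)))) = Add(Pow(Add(-10472, 16212), Rational(1, 2)), Mul(-1, Mul(77, Pow(Mul(-4, Add(6, -4)), -1)))) = Add(Pow(5740, Rational(1, 2)), Mul(-1, Mul(77, Pow(Mul(-4, 2), -1)))) = Add(Mul(2, Pow(1435, Rational(1, 2))), Mul(-1, Mul(77, Pow(-8, -1)))) = Add(Mul(2, Pow(1435, Rational(1, 2))), Mul(-1, Mul(77, Rational(-1, 8)))) = Add(Mul(2, Pow(1435, Rational(1, 2))), Mul(-1, Rational(-77, 8))) = Add(Mul(2, Pow(1435, Rational(1, 2))), Rational(77, 8)) = Add(Rational(77, 8), Mul(2, Pow(1435, Rational(1, 2))))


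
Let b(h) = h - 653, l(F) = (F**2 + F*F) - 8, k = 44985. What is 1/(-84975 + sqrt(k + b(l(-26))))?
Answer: -84975/7220704949 - 2*sqrt(11419)/7220704949 ≈ -1.1798e-5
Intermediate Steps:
l(F) = -8 + 2*F**2 (l(F) = (F**2 + F**2) - 8 = 2*F**2 - 8 = -8 + 2*F**2)
b(h) = -653 + h
1/(-84975 + sqrt(k + b(l(-26)))) = 1/(-84975 + sqrt(44985 + (-653 + (-8 + 2*(-26)**2)))) = 1/(-84975 + sqrt(44985 + (-653 + (-8 + 2*676)))) = 1/(-84975 + sqrt(44985 + (-653 + (-8 + 1352)))) = 1/(-84975 + sqrt(44985 + (-653 + 1344))) = 1/(-84975 + sqrt(44985 + 691)) = 1/(-84975 + sqrt(45676)) = 1/(-84975 + 2*sqrt(11419))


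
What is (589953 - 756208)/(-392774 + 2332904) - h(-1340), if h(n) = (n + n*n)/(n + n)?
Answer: 129875078/194013 ≈ 669.41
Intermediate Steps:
h(n) = (n + n²)/(2*n) (h(n) = (n + n²)/((2*n)) = (n + n²)*(1/(2*n)) = (n + n²)/(2*n))
(589953 - 756208)/(-392774 + 2332904) - h(-1340) = (589953 - 756208)/(-392774 + 2332904) - (½ + (½)*(-1340)) = -166255/1940130 - (½ - 670) = -166255*1/1940130 - 1*(-1339/2) = -33251/388026 + 1339/2 = 129875078/194013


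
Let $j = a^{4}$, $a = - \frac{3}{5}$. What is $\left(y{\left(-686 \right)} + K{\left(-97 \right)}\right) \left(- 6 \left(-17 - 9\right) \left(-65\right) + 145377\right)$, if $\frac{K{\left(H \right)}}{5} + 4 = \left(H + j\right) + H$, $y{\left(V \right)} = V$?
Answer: $- \frac{28321197303}{125} \approx -2.2657 \cdot 10^{8}$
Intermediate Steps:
$a = - \frac{3}{5}$ ($a = \left(-3\right) \frac{1}{5} = - \frac{3}{5} \approx -0.6$)
$j = \frac{81}{625}$ ($j = \left(- \frac{3}{5}\right)^{4} = \frac{81}{625} \approx 0.1296$)
$K{\left(H \right)} = - \frac{2419}{125} + 10 H$ ($K{\left(H \right)} = -20 + 5 \left(\left(H + \frac{81}{625}\right) + H\right) = -20 + 5 \left(\left(\frac{81}{625} + H\right) + H\right) = -20 + 5 \left(\frac{81}{625} + 2 H\right) = -20 + \left(\frac{81}{125} + 10 H\right) = - \frac{2419}{125} + 10 H$)
$\left(y{\left(-686 \right)} + K{\left(-97 \right)}\right) \left(- 6 \left(-17 - 9\right) \left(-65\right) + 145377\right) = \left(-686 + \left(- \frac{2419}{125} + 10 \left(-97\right)\right)\right) \left(- 6 \left(-17 - 9\right) \left(-65\right) + 145377\right) = \left(-686 - \frac{123669}{125}\right) \left(\left(-6\right) \left(-26\right) \left(-65\right) + 145377\right) = \left(-686 - \frac{123669}{125}\right) \left(156 \left(-65\right) + 145377\right) = - \frac{209419 \left(-10140 + 145377\right)}{125} = \left(- \frac{209419}{125}\right) 135237 = - \frac{28321197303}{125}$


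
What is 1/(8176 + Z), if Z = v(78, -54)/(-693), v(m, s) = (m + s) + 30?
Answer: 77/629546 ≈ 0.00012231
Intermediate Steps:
v(m, s) = 30 + m + s
Z = -6/77 (Z = (30 + 78 - 54)/(-693) = 54*(-1/693) = -6/77 ≈ -0.077922)
1/(8176 + Z) = 1/(8176 - 6/77) = 1/(629546/77) = 77/629546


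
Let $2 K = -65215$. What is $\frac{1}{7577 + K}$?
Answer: $- \frac{2}{50061} \approx -3.9951 \cdot 10^{-5}$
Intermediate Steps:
$K = - \frac{65215}{2}$ ($K = \frac{1}{2} \left(-65215\right) = - \frac{65215}{2} \approx -32608.0$)
$\frac{1}{7577 + K} = \frac{1}{7577 - \frac{65215}{2}} = \frac{1}{- \frac{50061}{2}} = - \frac{2}{50061}$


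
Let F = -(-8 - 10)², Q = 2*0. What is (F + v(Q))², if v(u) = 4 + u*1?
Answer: 102400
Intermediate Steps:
Q = 0
v(u) = 4 + u
F = -324 (F = -1*(-18)² = -1*324 = -324)
(F + v(Q))² = (-324 + (4 + 0))² = (-324 + 4)² = (-320)² = 102400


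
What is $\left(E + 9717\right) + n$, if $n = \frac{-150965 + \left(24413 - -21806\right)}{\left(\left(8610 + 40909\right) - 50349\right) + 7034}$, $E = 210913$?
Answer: $\frac{684341887}{3102} \approx 2.2061 \cdot 10^{5}$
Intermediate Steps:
$n = - \frac{52373}{3102}$ ($n = \frac{-150965 + \left(24413 + 21806\right)}{\left(49519 - 50349\right) + 7034} = \frac{-150965 + 46219}{-830 + 7034} = - \frac{104746}{6204} = \left(-104746\right) \frac{1}{6204} = - \frac{52373}{3102} \approx -16.884$)
$\left(E + 9717\right) + n = \left(210913 + 9717\right) - \frac{52373}{3102} = 220630 - \frac{52373}{3102} = \frac{684341887}{3102}$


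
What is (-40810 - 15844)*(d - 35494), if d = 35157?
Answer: 19092398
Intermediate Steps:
(-40810 - 15844)*(d - 35494) = (-40810 - 15844)*(35157 - 35494) = -56654*(-337) = 19092398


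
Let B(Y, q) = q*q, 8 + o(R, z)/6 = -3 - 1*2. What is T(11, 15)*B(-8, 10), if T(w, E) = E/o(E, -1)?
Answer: -250/13 ≈ -19.231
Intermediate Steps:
o(R, z) = -78 (o(R, z) = -48 + 6*(-3 - 1*2) = -48 + 6*(-3 - 2) = -48 + 6*(-5) = -48 - 30 = -78)
T(w, E) = -E/78 (T(w, E) = E/(-78) = E*(-1/78) = -E/78)
B(Y, q) = q²
T(11, 15)*B(-8, 10) = -1/78*15*10² = -5/26*100 = -250/13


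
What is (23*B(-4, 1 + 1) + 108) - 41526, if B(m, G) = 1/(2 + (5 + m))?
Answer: -124231/3 ≈ -41410.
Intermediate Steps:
B(m, G) = 1/(7 + m)
(23*B(-4, 1 + 1) + 108) - 41526 = (23/(7 - 4) + 108) - 41526 = (23/3 + 108) - 41526 = 347/3 - 41526 = -124231/3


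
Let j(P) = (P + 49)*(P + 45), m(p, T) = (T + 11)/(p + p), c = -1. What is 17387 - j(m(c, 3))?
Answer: 15791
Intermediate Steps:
m(p, T) = (11 + T)/(2*p) (m(p, T) = (11 + T)/((2*p)) = (11 + T)*(1/(2*p)) = (11 + T)/(2*p))
j(P) = (45 + P)*(49 + P) (j(P) = (49 + P)*(45 + P) = (45 + P)*(49 + P))
17387 - j(m(c, 3)) = 17387 - (2205 + ((1/2)*(11 + 3)/(-1))**2 + 94*((1/2)*(11 + 3)/(-1))) = 17387 - (2205 + ((1/2)*(-1)*14)**2 + 94*((1/2)*(-1)*14)) = 17387 - (2205 + (-7)**2 + 94*(-7)) = 17387 - (2205 + 49 - 658) = 17387 - 1*1596 = 17387 - 1596 = 15791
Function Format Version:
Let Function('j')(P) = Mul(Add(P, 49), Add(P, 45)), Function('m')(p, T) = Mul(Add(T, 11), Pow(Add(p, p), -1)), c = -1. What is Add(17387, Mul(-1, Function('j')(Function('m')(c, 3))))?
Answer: 15791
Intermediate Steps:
Function('m')(p, T) = Mul(Rational(1, 2), Pow(p, -1), Add(11, T)) (Function('m')(p, T) = Mul(Add(11, T), Pow(Mul(2, p), -1)) = Mul(Add(11, T), Mul(Rational(1, 2), Pow(p, -1))) = Mul(Rational(1, 2), Pow(p, -1), Add(11, T)))
Function('j')(P) = Mul(Add(45, P), Add(49, P)) (Function('j')(P) = Mul(Add(49, P), Add(45, P)) = Mul(Add(45, P), Add(49, P)))
Add(17387, Mul(-1, Function('j')(Function('m')(c, 3)))) = Add(17387, Mul(-1, Add(2205, Pow(Mul(Rational(1, 2), Pow(-1, -1), Add(11, 3)), 2), Mul(94, Mul(Rational(1, 2), Pow(-1, -1), Add(11, 3)))))) = Add(17387, Mul(-1, Add(2205, Pow(Mul(Rational(1, 2), -1, 14), 2), Mul(94, Mul(Rational(1, 2), -1, 14))))) = Add(17387, Mul(-1, Add(2205, Pow(-7, 2), Mul(94, -7)))) = Add(17387, Mul(-1, Add(2205, 49, -658))) = Add(17387, Mul(-1, 1596)) = Add(17387, -1596) = 15791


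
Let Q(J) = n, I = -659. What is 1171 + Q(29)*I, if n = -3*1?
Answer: 3148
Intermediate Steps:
n = -3
Q(J) = -3
1171 + Q(29)*I = 1171 - 3*(-659) = 1171 + 1977 = 3148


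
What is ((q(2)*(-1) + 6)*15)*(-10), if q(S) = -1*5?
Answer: -1650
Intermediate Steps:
q(S) = -5
((q(2)*(-1) + 6)*15)*(-10) = ((-5*(-1) + 6)*15)*(-10) = ((5 + 6)*15)*(-10) = (11*15)*(-10) = 165*(-10) = -1650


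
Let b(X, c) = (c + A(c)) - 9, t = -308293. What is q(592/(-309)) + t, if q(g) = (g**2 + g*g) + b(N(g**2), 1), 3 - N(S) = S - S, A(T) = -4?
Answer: -29436568777/95481 ≈ -3.0830e+5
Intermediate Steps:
N(S) = 3 (N(S) = 3 - (S - S) = 3 - 1*0 = 3 + 0 = 3)
b(X, c) = -13 + c (b(X, c) = (c - 4) - 9 = (-4 + c) - 9 = -13 + c)
q(g) = -12 + 2*g**2 (q(g) = (g**2 + g*g) + (-13 + 1) = (g**2 + g**2) - 12 = 2*g**2 - 12 = -12 + 2*g**2)
q(592/(-309)) + t = (-12 + 2*(592/(-309))**2) - 308293 = (-12 + 2*(592*(-1/309))**2) - 308293 = (-12 + 2*(-592/309)**2) - 308293 = (-12 + 2*(350464/95481)) - 308293 = (-12 + 700928/95481) - 308293 = -444844/95481 - 308293 = -29436568777/95481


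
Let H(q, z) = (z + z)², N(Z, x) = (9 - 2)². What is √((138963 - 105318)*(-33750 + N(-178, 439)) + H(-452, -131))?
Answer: I*√1133801501 ≈ 33672.0*I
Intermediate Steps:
N(Z, x) = 49 (N(Z, x) = 7² = 49)
H(q, z) = 4*z² (H(q, z) = (2*z)² = 4*z²)
√((138963 - 105318)*(-33750 + N(-178, 439)) + H(-452, -131)) = √((138963 - 105318)*(-33750 + 49) + 4*(-131)²) = √(33645*(-33701) + 4*17161) = √(-1133870145 + 68644) = √(-1133801501) = I*√1133801501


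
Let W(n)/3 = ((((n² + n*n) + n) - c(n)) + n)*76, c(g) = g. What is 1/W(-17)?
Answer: 1/127908 ≈ 7.8181e-6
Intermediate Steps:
W(n) = 228*n + 456*n² (W(n) = 3*(((((n² + n*n) + n) - n) + n)*76) = 3*(((((n² + n²) + n) - n) + n)*76) = 3*((((2*n² + n) - n) + n)*76) = 3*((((n + 2*n²) - n) + n)*76) = 3*((2*n² + n)*76) = 3*((n + 2*n²)*76) = 3*(76*n + 152*n²) = 228*n + 456*n²)
1/W(-17) = 1/(228*(-17)*(1 + 2*(-17))) = 1/(228*(-17)*(1 - 34)) = 1/(228*(-17)*(-33)) = 1/127908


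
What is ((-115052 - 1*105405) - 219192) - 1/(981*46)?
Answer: -19839600775/45126 ≈ -4.3965e+5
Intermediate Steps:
((-115052 - 1*105405) - 219192) - 1/(981*46) = ((-115052 - 105405) - 219192) - 1/45126 = (-220457 - 219192) - 1*1/45126 = -439649 - 1/45126 = -19839600775/45126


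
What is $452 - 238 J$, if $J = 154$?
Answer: $-36200$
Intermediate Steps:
$452 - 238 J = 452 - 36652 = -36200$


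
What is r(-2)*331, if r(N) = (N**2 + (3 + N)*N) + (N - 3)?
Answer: -993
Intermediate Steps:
r(N) = -3 + N + N**2 + N*(3 + N) (r(N) = (N**2 + N*(3 + N)) + (-3 + N) = -3 + N + N**2 + N*(3 + N))
r(-2)*331 = (-3 + 2*(-2)**2 + 4*(-2))*331 = (-3 + 2*4 - 8)*331 = (-3 + 8 - 8)*331 = -3*331 = -993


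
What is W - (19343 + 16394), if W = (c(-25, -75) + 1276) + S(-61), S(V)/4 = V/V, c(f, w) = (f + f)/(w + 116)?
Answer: -1412787/41 ≈ -34458.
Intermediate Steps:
c(f, w) = 2*f/(116 + w) (c(f, w) = (2*f)/(116 + w) = 2*f/(116 + w))
S(V) = 4 (S(V) = 4*(V/V) = 4*1 = 4)
W = 52430/41 (W = (2*(-25)/(116 - 75) + 1276) + 4 = (2*(-25)/41 + 1276) + 4 = (2*(-25)*(1/41) + 1276) + 4 = (-50/41 + 1276) + 4 = 52266/41 + 4 = 52430/41 ≈ 1278.8)
W - (19343 + 16394) = 52430/41 - (19343 + 16394) = 52430/41 - 1*35737 = 52430/41 - 35737 = -1412787/41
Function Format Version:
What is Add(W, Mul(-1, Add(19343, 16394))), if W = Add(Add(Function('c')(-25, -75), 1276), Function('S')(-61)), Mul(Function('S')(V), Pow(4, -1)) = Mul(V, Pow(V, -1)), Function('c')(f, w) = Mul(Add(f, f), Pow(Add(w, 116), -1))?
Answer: Rational(-1412787, 41) ≈ -34458.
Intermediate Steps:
Function('c')(f, w) = Mul(2, f, Pow(Add(116, w), -1)) (Function('c')(f, w) = Mul(Mul(2, f), Pow(Add(116, w), -1)) = Mul(2, f, Pow(Add(116, w), -1)))
Function('S')(V) = 4 (Function('S')(V) = Mul(4, Mul(V, Pow(V, -1))) = Mul(4, 1) = 4)
W = Rational(52430, 41) (W = Add(Add(Mul(2, -25, Pow(Add(116, -75), -1)), 1276), 4) = Add(Add(Mul(2, -25, Pow(41, -1)), 1276), 4) = Add(Add(Mul(2, -25, Rational(1, 41)), 1276), 4) = Add(Add(Rational(-50, 41), 1276), 4) = Add(Rational(52266, 41), 4) = Rational(52430, 41) ≈ 1278.8)
Add(W, Mul(-1, Add(19343, 16394))) = Add(Rational(52430, 41), Mul(-1, Add(19343, 16394))) = Add(Rational(52430, 41), Mul(-1, 35737)) = Add(Rational(52430, 41), -35737) = Rational(-1412787, 41)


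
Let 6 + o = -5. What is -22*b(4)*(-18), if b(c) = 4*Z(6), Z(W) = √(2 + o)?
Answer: 4752*I ≈ 4752.0*I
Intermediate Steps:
o = -11 (o = -6 - 5 = -11)
Z(W) = 3*I (Z(W) = √(2 - 11) = √(-9) = 3*I)
b(c) = 12*I (b(c) = 4*(3*I) = 12*I)
-22*b(4)*(-18) = -264*I*(-18) = 4752*I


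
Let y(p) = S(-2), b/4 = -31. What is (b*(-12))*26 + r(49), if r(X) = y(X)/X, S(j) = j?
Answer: 1895710/49 ≈ 38688.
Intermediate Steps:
b = -124 (b = 4*(-31) = -124)
y(p) = -2
r(X) = -2/X
(b*(-12))*26 + r(49) = -124*(-12)*26 - 2/49 = 1488*26 - 2*1/49 = 38688 - 2/49 = 1895710/49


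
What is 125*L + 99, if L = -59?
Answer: -7276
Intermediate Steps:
125*L + 99 = 125*(-59) + 99 = -7375 + 99 = -7276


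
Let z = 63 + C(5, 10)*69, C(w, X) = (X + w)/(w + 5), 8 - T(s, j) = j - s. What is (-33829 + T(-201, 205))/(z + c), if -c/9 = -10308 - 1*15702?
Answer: -7606/52057 ≈ -0.14611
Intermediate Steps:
T(s, j) = 8 + s - j (T(s, j) = 8 - (j - s) = 8 + (s - j) = 8 + s - j)
C(w, X) = (X + w)/(5 + w)
c = 234090 (c = -9*(-10308 - 1*15702) = -9*(-10308 - 15702) = -9*(-26010) = 234090)
z = 333/2 (z = 63 + ((10 + 5)/(5 + 5))*69 = 63 + (15/10)*69 = 63 + ((⅒)*15)*69 = 63 + (3/2)*69 = 63 + 207/2 = 333/2 ≈ 166.50)
(-33829 + T(-201, 205))/(z + c) = (-33829 + (8 - 201 - 1*205))/(333/2 + 234090) = (-33829 + (8 - 201 - 205))/(468513/2) = (-33829 - 398)*(2/468513) = -34227*2/468513 = -7606/52057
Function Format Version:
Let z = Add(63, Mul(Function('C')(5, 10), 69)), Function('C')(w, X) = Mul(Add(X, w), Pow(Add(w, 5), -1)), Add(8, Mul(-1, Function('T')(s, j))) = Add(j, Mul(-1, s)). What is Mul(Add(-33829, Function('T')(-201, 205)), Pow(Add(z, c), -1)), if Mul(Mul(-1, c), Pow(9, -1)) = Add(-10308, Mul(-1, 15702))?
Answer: Rational(-7606, 52057) ≈ -0.14611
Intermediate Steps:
Function('T')(s, j) = Add(8, s, Mul(-1, j)) (Function('T')(s, j) = Add(8, Mul(-1, Add(j, Mul(-1, s)))) = Add(8, Add(s, Mul(-1, j))) = Add(8, s, Mul(-1, j)))
Function('C')(w, X) = Mul(Pow(Add(5, w), -1), Add(X, w)) (Function('C')(w, X) = Mul(Add(X, w), Pow(Add(5, w), -1)) = Mul(Pow(Add(5, w), -1), Add(X, w)))
c = 234090 (c = Mul(-9, Add(-10308, Mul(-1, 15702))) = Mul(-9, Add(-10308, -15702)) = Mul(-9, -26010) = 234090)
z = Rational(333, 2) (z = Add(63, Mul(Mul(Pow(Add(5, 5), -1), Add(10, 5)), 69)) = Add(63, Mul(Mul(Pow(10, -1), 15), 69)) = Add(63, Mul(Mul(Rational(1, 10), 15), 69)) = Add(63, Mul(Rational(3, 2), 69)) = Add(63, Rational(207, 2)) = Rational(333, 2) ≈ 166.50)
Mul(Add(-33829, Function('T')(-201, 205)), Pow(Add(z, c), -1)) = Mul(Add(-33829, Add(8, -201, Mul(-1, 205))), Pow(Add(Rational(333, 2), 234090), -1)) = Mul(Add(-33829, Add(8, -201, -205)), Pow(Rational(468513, 2), -1)) = Mul(Add(-33829, -398), Rational(2, 468513)) = Mul(-34227, Rational(2, 468513)) = Rational(-7606, 52057)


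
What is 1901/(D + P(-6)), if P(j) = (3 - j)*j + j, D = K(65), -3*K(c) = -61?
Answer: -5703/119 ≈ -47.924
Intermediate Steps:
K(c) = 61/3 (K(c) = -1/3*(-61) = 61/3)
D = 61/3 ≈ 20.333
P(j) = j + j*(3 - j) (P(j) = j*(3 - j) + j = j + j*(3 - j))
1901/(D + P(-6)) = 1901/(61/3 - 6*(4 - 1*(-6))) = 1901/(61/3 - 6*(4 + 6)) = 1901/(61/3 - 6*10) = 1901/(61/3 - 60) = 1901/(-119/3) = 1901*(-3/119) = -5703/119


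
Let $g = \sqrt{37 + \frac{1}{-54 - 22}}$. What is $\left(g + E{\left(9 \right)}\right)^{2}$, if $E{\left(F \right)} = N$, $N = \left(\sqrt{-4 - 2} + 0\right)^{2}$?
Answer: $\frac{\left(228 - \sqrt{53409}\right)^{2}}{1444} \approx 0.0066718$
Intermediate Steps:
$N = -6$ ($N = \left(\sqrt{-6} + 0\right)^{2} = \left(i \sqrt{6} + 0\right)^{2} = \left(i \sqrt{6}\right)^{2} = -6$)
$E{\left(F \right)} = -6$
$g = \frac{\sqrt{53409}}{38}$ ($g = \sqrt{37 + \frac{1}{-76}} = \sqrt{37 - \frac{1}{76}} = \sqrt{\frac{2811}{76}} = \frac{\sqrt{53409}}{38} \approx 6.0817$)
$\left(g + E{\left(9 \right)}\right)^{2} = \left(\frac{\sqrt{53409}}{38} - 6\right)^{2} = \left(-6 + \frac{\sqrt{53409}}{38}\right)^{2}$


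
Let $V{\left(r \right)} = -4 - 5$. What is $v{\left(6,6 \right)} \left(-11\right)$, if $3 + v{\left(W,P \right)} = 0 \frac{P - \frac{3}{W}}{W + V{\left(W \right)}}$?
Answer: $33$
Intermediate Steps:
$V{\left(r \right)} = -9$ ($V{\left(r \right)} = -4 - 5 = -9$)
$v{\left(W,P \right)} = -3$ ($v{\left(W,P \right)} = -3 + 0 \frac{P - \frac{3}{W}}{W - 9} = -3 + 0 \frac{P - \frac{3}{W}}{-9 + W} = -3 + 0 = -3$)
$v{\left(6,6 \right)} \left(-11\right) = \left(-3\right) \left(-11\right) = 33$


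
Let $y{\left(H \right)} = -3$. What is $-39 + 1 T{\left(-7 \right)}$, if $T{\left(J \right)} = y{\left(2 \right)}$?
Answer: $-42$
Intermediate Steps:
$T{\left(J \right)} = -3$
$-39 + 1 T{\left(-7 \right)} = -39 + 1 \left(-3\right) = -39 - 3 = -42$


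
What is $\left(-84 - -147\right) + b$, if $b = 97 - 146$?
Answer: $14$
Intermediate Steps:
$b = -49$
$\left(-84 - -147\right) + b = \left(-84 - -147\right) - 49 = \left(-84 + 147\right) - 49 = 63 - 49 = 14$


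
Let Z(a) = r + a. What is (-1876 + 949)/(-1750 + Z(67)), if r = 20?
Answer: 927/1663 ≈ 0.55743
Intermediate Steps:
Z(a) = 20 + a
(-1876 + 949)/(-1750 + Z(67)) = (-1876 + 949)/(-1750 + (20 + 67)) = -927/(-1750 + 87) = -927/(-1663) = -927*(-1/1663) = 927/1663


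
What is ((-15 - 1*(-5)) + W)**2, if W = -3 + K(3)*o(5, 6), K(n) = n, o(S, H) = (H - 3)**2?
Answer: 196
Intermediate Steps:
o(S, H) = (-3 + H)**2
W = 24 (W = -3 + 3*(-3 + 6)**2 = -3 + 3*3**2 = -3 + 3*9 = -3 + 27 = 24)
((-15 - 1*(-5)) + W)**2 = ((-15 - 1*(-5)) + 24)**2 = ((-15 + 5) + 24)**2 = (-10 + 24)**2 = 14**2 = 196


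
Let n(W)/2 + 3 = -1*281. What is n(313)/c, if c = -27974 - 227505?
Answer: 568/255479 ≈ 0.0022233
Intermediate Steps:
n(W) = -568 (n(W) = -6 + 2*(-1*281) = -6 + 2*(-281) = -6 - 562 = -568)
c = -255479
n(313)/c = -568/(-255479) = -568*(-1/255479) = 568/255479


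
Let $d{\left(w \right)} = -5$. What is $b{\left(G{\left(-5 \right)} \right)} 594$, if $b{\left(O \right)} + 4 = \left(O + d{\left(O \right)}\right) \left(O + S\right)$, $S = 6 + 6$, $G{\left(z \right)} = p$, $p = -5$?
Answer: $-43956$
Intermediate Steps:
$G{\left(z \right)} = -5$
$S = 12$
$b{\left(O \right)} = -4 + \left(-5 + O\right) \left(12 + O\right)$ ($b{\left(O \right)} = -4 + \left(O - 5\right) \left(O + 12\right) = -4 + \left(-5 + O\right) \left(12 + O\right)$)
$b{\left(G{\left(-5 \right)} \right)} 594 = \left(-64 + \left(-5\right)^{2} + 7 \left(-5\right)\right) 594 = \left(-64 + 25 - 35\right) 594 = \left(-74\right) 594 = -43956$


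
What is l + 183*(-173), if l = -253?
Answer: -31912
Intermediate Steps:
l + 183*(-173) = -253 + 183*(-173) = -253 - 31659 = -31912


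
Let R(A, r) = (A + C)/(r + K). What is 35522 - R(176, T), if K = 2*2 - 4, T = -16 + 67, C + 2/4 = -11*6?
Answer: 1207675/34 ≈ 35520.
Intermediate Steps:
C = -133/2 (C = -1/2 - 11*6 = -1/2 - 66 = -133/2 ≈ -66.500)
T = 51
K = 0 (K = 4 - 4 = 0)
R(A, r) = (-133/2 + A)/r (R(A, r) = (A - 133/2)/(r + 0) = (-133/2 + A)/r)
35522 - R(176, T) = 35522 - (-133/2 + 176)/51 = 35522 - 219/(51*2) = 35522 - 1*73/34 = 35522 - 73/34 = 1207675/34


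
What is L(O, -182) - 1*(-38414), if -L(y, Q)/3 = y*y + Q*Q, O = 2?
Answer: -60970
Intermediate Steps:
L(y, Q) = -3*Q² - 3*y² (L(y, Q) = -3*(y*y + Q*Q) = -3*(y² + Q²) = -3*(Q² + y²) = -3*Q² - 3*y²)
L(O, -182) - 1*(-38414) = (-3*(-182)² - 3*2²) - 1*(-38414) = (-3*33124 - 3*4) + 38414 = (-99372 - 12) + 38414 = -99384 + 38414 = -60970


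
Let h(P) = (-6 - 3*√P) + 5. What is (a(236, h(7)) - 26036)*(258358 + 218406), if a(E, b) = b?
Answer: -12413504268 - 1430292*√7 ≈ -1.2417e+10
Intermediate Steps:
h(P) = -1 - 3*√P
(a(236, h(7)) - 26036)*(258358 + 218406) = ((-1 - 3*√7) - 26036)*(258358 + 218406) = (-26037 - 3*√7)*476764 = -12413504268 - 1430292*√7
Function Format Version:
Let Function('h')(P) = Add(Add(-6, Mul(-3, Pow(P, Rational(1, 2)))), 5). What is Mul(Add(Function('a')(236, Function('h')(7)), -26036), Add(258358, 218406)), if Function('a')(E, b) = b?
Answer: Add(-12413504268, Mul(-1430292, Pow(7, Rational(1, 2)))) ≈ -1.2417e+10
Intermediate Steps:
Function('h')(P) = Add(-1, Mul(-3, Pow(P, Rational(1, 2))))
Mul(Add(Function('a')(236, Function('h')(7)), -26036), Add(258358, 218406)) = Mul(Add(Add(-1, Mul(-3, Pow(7, Rational(1, 2)))), -26036), Add(258358, 218406)) = Mul(Add(-26037, Mul(-3, Pow(7, Rational(1, 2)))), 476764) = Add(-12413504268, Mul(-1430292, Pow(7, Rational(1, 2))))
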